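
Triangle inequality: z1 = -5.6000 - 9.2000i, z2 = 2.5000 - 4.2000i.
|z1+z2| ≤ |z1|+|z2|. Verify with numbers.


|z1| = sqrt((-5.6)^2 + (-9.2)^2) = sqrt(116) = 10.7703
|z2| = sqrt(2.5^2 + (-4.2)^2) = sqrt(23.89) = 4.8877
z1+z2 = -3.1000 - 13.4000i
|z1+z2| = sqrt(189.17) = 13.7539
|z1|+|z2| = 10.7703 + 4.8877 = 15.6580

|z1+z2| = 13.7539 ≤ |z1|+|z2| = 15.6580 (verified)


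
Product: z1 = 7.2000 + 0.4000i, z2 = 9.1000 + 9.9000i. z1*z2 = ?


Real = 7.2*9.1 - 0.4*9.9 = 65.52 - 3.96 = 61.56
Imag = 7.2*9.9 + 9.1*0.4 = 71.28 + 3.64 = 74.92

61.5600 + 74.9200i


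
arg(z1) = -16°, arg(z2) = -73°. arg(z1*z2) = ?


arg(z1*z2) = -16° - 73° = -89°
Normalized to (-180°, 180°]: -89°

-89°


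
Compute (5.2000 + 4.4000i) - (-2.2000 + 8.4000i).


Real: 5.2 + 2.2 = 7.4
Imag: 4.4 - 8.4 = -4

7.4000 - 4.0000i


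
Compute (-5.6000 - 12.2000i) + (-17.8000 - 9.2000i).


Real: -5.6 - 17.8 = -23.4
Imag: -12.2 - 9.2 = -21.4

-23.4000 - 21.4000i


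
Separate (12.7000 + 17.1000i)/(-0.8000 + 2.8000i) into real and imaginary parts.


Multiply by conjugate: (12.7000 + 17.1000i)(-0.8000 - 2.8000i) / ((-0.8)^2 + 2.8^2)
Numerator real = 12.7*(-0.8) + 17.1*2.8 = 37.72
Numerator imag = 17.1*(-0.8) - 12.7*2.8 = -49.24
Denominator = 8.48
Re(z) = 37.72/8.48 = 4.4481
Im(z) = -49.24/8.48 = -5.8066

Re(z) = 4.4481, Im(z) = -5.8066


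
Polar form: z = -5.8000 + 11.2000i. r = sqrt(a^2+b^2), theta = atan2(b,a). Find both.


r = sqrt(33.64+125.44) = sqrt(159.08) = 12.6127
theta = atan2(11.2, -5.8) = 117.3777 degrees

r = 12.6127, theta = 117.3777 degrees


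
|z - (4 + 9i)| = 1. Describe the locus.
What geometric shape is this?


|z - z0| = r is a circle with center z0 and radius r.
Center = (4, 9), radius = 1

Circle with center (4, 9) and radius 1


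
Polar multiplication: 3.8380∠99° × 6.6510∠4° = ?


r = 3.8380 * 6.6510 = 25.5265
theta = 99° + 4° = 103° = 103° (mod 360)

25.5265 cis(103°)


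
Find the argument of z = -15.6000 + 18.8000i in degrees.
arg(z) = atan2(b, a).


Re = -15.6, Im = 18.8
arg = atan2(18.8, -15.6) = 129.6855 degrees

arg(z) = 129.6855 degrees


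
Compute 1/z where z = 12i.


|z|^2 = 0+144 = 144
1/z = (0 - 12i)/144

1/z = 0 - 0.0833i


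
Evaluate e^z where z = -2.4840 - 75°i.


e^-2.4840 = 0.0834
cos(-75°) = 0.2588
sin(-75°) = -0.9659
Real = 0.0834*0.2588 = 0.0216
Imag = 0.0834*(-0.9659) = -0.0806

0.0216 - 0.0806i


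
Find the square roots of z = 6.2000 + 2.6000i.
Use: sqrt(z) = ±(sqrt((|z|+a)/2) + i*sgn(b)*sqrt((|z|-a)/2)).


|z| = sqrt(38.44+6.76) = 6.7231
sqrt((|z|+a)/2) = sqrt((6.7231+6.2)/2) = sqrt(6.4615) = 2.5420
sqrt((|z|-a)/2) = sqrt((6.7231-6.2)/2) = sqrt(0.2615) = 0.5114

±(2.5420 + 0.5114i) i.e. 2.5420 + 0.5114i and -2.5420 - 0.5114i


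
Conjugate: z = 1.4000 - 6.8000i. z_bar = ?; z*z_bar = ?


z_bar = 1.4000 + 6.8000i
z*z_bar = 1.4^2 + (-6.8)^2 = 1.96 + 46.24 = 48.2

z_bar = 1.4000 + 6.8000i, z*z_bar = 48.2


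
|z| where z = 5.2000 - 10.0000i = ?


|z| = sqrt(5.2^2 + (-10)^2) = sqrt(27.04 + 100) = sqrt(127.04) = 11.2712

|z| = 11.2712


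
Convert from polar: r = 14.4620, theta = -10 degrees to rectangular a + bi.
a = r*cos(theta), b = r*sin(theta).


a = 14.4620*cos(-10°) = 14.4620*0.98481 = 14.2423
b = 14.4620*sin(-10°) = 14.4620*(-0.17365) = -2.5113

14.2423 - 2.5113i


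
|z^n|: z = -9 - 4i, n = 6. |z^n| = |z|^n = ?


|z| = sqrt(81+16) = sqrt(97) = 9.8489
|z^6| = |z|^6 = (sqrt(97))^6 = 97^3 = 912673

|z^6| = 912673


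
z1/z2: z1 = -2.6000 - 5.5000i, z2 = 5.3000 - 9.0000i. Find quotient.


Conjugate of z2 = 5.3000 + 9.0000i
Numerator: (-2.6000 - 5.5000i)(5.3000 + 9.0000i) = 35.7200 - 52.5500i
Denominator: 5.3^2 + (-9)^2 = 109.09
Result = (35.7200 - 52.5500i)/109.09

0.3274 - 0.4817i


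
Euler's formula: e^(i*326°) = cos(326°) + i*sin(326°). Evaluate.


cos(326°) = 0.8290
sin(326°) = -0.5592

e^(i*326°) = 0.8290 - 0.5592i


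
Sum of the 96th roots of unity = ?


The sum of all 96th roots of unity is 0.
Geometric series: (1 - w^96)/(1 - w) = (1-1)/(1-w) = 0 since w^96 = 1, w ≠ 1.
Alternatively: coefficient of z^95 in z^96 - 1 is 0.

0


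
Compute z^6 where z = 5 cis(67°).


r^6 = 5^6 = 15625
n*theta = 6*67° = 402° = 42° (mod 360)
a = 15625*cos(42°) = 11611.6379
b = 15625*sin(42°) = 10455.1657

15625 cis(42°) = 11611.6379 + 10455.1657i


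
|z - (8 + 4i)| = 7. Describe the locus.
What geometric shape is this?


|z - z0| = r is a circle with center z0 and radius r.
Center = (8, 4), radius = 7

Circle with center (8, 4) and radius 7


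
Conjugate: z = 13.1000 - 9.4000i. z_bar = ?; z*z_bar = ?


z_bar = 13.1000 + 9.4000i
z*z_bar = 13.1^2 + (-9.4)^2 = 171.61 + 88.36 = 259.97

z_bar = 13.1000 + 9.4000i, z*z_bar = 259.97


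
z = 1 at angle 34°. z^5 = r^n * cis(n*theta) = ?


r^5 = 1^5 = 1
n*theta = 5*34° = 170° = 170° (mod 360)
a = 1*cos(170°) = -0.9848
b = 1*sin(170°) = 0.1736

1 cis(170°) = -0.9848 + 0.1736i


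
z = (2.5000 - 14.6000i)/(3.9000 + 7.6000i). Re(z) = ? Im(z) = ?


Multiply by conjugate: (2.5000 - 14.6000i)(3.9000 - 7.6000i) / (3.9^2 + 7.6^2)
Numerator real = 2.5*3.9 - (14.6)*7.6 = -101.21
Numerator imag = -14.6*3.9 - 2.5*7.6 = -75.94
Denominator = 72.97
Re(z) = -101.21/72.97 = -1.3870
Im(z) = -75.94/72.97 = -1.0407

Re(z) = -1.3870, Im(z) = -1.0407


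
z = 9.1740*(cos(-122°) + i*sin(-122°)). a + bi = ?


a = 9.1740*cos(-122°) = 9.1740*(-0.52992) = -4.8615
b = 9.1740*sin(-122°) = 9.1740*(-0.84805) = -7.7800

-4.8615 - 7.7800i


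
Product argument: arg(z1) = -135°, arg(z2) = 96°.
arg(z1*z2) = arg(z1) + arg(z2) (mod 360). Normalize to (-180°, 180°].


arg(z1*z2) = -135° + 96° = -39°
Normalized to (-180°, 180°]: -39°

-39°


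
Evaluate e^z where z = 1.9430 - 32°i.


e^1.9430 = 6.9797
cos(-32°) = 0.84805
sin(-32°) = -0.52992
Real = 6.9797*0.84805 = 5.9191
Imag = 6.9797*(-0.52992) = -3.6987

5.9191 - 3.6987i


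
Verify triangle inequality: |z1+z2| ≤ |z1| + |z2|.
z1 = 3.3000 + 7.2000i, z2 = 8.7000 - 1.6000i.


|z1| = sqrt(3.3^2 + 7.2^2) = sqrt(62.73) = 7.9202
|z2| = sqrt(8.7^2 + (-1.6)^2) = sqrt(78.25) = 8.8459
z1+z2 = 12.0000 + 5.6000i
|z1+z2| = sqrt(175.36) = 13.2424
|z1|+|z2| = 7.9202 + 8.8459 = 16.7661

|z1+z2| = 13.2424 ≤ |z1|+|z2| = 16.7661 (verified)


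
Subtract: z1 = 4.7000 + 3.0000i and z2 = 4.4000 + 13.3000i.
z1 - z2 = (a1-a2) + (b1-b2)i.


Real: 4.7 - 4.4 = 0.3
Imag: 3 - 13.3 = -10.3

0.3000 - 10.3000i


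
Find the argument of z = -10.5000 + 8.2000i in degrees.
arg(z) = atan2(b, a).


Re = -10.5, Im = 8.2
arg = atan2(8.2, -10.5) = 142.0119 degrees

arg(z) = 142.0119 degrees


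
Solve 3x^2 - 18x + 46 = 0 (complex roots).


disc = (-18)^2 - 4*3*46 = 324 - 552 = -228
sqrt(|disc|) = sqrt(228) = 15.0997
Real part = 18/(2*3) = 3.0000
Imag part = 15.0997/(2*3) = 2.5166

3.0000 ± 2.5166i


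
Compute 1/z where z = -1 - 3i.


|z|^2 = 1+9 = 10
1/z = (-1 + 3i)/10

1/z = -0.1000 + 0.3000i


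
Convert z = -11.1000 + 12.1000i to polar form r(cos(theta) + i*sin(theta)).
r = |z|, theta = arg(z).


r = sqrt(123.21+146.41) = sqrt(269.62) = 16.4201
theta = atan2(12.1, -11.1) = 132.5319 degrees

r = 16.4201, theta = 132.5319 degrees


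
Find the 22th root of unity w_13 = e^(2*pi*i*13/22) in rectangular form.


Angle = 360*13/22 = 212.7273°
a = cos(212.7273°) = -0.8413
b = sin(212.7273°) = -0.5406

-0.8413 - 0.5406i


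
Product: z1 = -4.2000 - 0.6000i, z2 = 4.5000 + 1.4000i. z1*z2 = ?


Real = -4.2*4.5 - (-0.6)*1.4 = -18.9 - (-0.84) = -18.06
Imag = -4.2*1.4 + 4.5*(-0.6) = -5.88 - (2.7) = -8.58

-18.0600 - 8.5800i


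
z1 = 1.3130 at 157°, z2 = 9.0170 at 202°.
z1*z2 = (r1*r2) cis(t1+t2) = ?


r = 1.3130 * 9.0170 = 11.8393
theta = 157° + 202° = 359° = 359° (mod 360)

11.8393 cis(359°)


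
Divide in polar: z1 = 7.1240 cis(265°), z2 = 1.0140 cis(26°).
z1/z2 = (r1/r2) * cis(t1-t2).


r = 7.1240 / 1.0140 = 7.0256
theta = 265° - 26° = 239° = 239° (mod 360)

7.0256 cis(239°)


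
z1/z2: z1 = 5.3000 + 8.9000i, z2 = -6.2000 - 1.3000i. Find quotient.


Conjugate of z2 = -6.2000 + 1.3000i
Numerator: (5.3000 + 8.9000i)(-6.2000 + 1.3000i) = -44.4300 - 48.2900i
Denominator: (-6.2)^2 + (-1.3)^2 = 40.13
Result = (-44.4300 - 48.2900i)/40.13

-1.1072 - 1.2033i


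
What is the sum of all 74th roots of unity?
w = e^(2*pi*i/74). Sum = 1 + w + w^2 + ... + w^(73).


The sum of all 74th roots of unity is 0.
Geometric series: (1 - w^74)/(1 - w) = (1-1)/(1-w) = 0 since w^74 = 1, w ≠ 1.
Alternatively: coefficient of z^73 in z^74 - 1 is 0.

0


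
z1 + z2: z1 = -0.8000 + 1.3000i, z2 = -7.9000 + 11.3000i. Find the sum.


Real: -0.8 - 7.9 = -8.7
Imag: 1.3 + 11.3 = 12.6

-8.7000 + 12.6000i


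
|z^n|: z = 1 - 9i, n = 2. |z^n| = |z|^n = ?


|z| = sqrt(1+81) = sqrt(82) = 9.0554
|z^2| = |z|^2 = (sqrt(82))^2 = 82

|z^2| = 82


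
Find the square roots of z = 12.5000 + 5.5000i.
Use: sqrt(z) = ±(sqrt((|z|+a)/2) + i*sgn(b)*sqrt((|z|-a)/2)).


|z| = sqrt(156.25+30.25) = 13.6565
sqrt((|z|+a)/2) = sqrt((13.6565+12.5)/2) = sqrt(13.0783) = 3.6164
sqrt((|z|-a)/2) = sqrt((13.6565-12.5)/2) = sqrt(0.5783) = 0.7604

±(3.6164 + 0.7604i) i.e. 3.6164 + 0.7604i and -3.6164 - 0.7604i


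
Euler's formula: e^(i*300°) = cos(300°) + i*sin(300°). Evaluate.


cos(300°) = 0.5000
sin(300°) = -0.8660

e^(i*300°) = 0.5000 - 0.8660i


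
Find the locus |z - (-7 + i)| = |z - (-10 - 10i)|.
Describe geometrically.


Equal distances means the locus is the perpendicular bisector of z1 and z2.
Midpoint = ((-7+(-10))/2, (1+(-10))/2) = (-8.5000, -4.5000)

Perpendicular bisector through (-8.5000, -4.5000)


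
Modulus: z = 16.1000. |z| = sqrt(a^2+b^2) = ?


|z| = sqrt(16.1^2 + 0^2) = sqrt(259.21 + 0) = sqrt(259.21) = 16.1000

|z| = 16.1000


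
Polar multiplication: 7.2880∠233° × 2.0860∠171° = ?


r = 7.2880 * 2.0860 = 15.2028
theta = 233° + 171° = 404° = 44° (mod 360)

15.2028 cis(44°)


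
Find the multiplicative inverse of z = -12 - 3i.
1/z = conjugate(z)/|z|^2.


|z|^2 = 144+9 = 153
1/z = (-12 + 3i)/153

1/z = -0.0784 + 0.0196i


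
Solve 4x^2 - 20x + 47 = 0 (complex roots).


disc = (-20)^2 - 4*4*47 = 400 - 752 = -352
sqrt(|disc|) = sqrt(352) = 18.7617
Real part = 20/(2*4) = 2.5000
Imag part = 18.7617/(2*4) = 2.3452

2.5000 ± 2.3452i


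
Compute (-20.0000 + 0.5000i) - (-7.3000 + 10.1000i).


Real: -20 + 7.3 = -12.7
Imag: 0.5 - 10.1 = -9.6

-12.7000 - 9.6000i


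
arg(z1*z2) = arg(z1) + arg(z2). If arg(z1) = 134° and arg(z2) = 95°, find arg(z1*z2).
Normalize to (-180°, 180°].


arg(z1*z2) = 134° + 95° = 229°
Normalized to (-180°, 180°]: -131°

-131°


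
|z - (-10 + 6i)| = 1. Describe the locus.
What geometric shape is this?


|z - z0| = r is a circle with center z0 and radius r.
Center = (-10, 6), radius = 1

Circle with center (-10, 6) and radius 1


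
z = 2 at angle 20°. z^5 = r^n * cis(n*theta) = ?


r^5 = 2^5 = 32
n*theta = 5*20° = 100° = 100° (mod 360)
a = 32*cos(100°) = -5.5567
b = 32*sin(100°) = 31.5138

32 cis(100°) = -5.5567 + 31.5138i


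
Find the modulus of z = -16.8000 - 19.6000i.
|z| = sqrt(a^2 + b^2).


|z| = sqrt((-16.8)^2 + (-19.6)^2) = sqrt(282.24 + 384.16) = sqrt(666.4) = 25.8147

|z| = 25.8147


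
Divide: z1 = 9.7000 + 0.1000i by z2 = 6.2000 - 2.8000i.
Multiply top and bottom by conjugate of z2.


Conjugate of z2 = 6.2000 + 2.8000i
Numerator: (9.7000 + 0.1000i)(6.2000 + 2.8000i) = 59.8600 + 27.7800i
Denominator: 6.2^2 + (-2.8)^2 = 46.28
Result = (59.8600 + 27.7800i)/46.28

1.2934 + 0.6003i


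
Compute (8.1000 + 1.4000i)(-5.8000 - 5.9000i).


Real = 8.1*(-5.8) - 1.4*(-5.9) = -46.98 - (-8.26) = -38.72
Imag = 8.1*(-5.9) - (5.8)*1.4 = -47.79 - (8.12) = -55.91

-38.7200 - 55.9100i


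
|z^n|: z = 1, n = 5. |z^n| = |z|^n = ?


|z| = sqrt(1+0) = sqrt(1) = 1
|z^5| = |z|^5 = 1^5 = 1

|z^5| = 1


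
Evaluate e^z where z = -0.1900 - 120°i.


e^-0.1900 = 0.8270
cos(-120°) = -0.5
sin(-120°) = -0.866
Real = 0.8270*(-0.5) = -0.4135
Imag = 0.8270*(-0.866) = -0.7162

-0.4135 - 0.7162i


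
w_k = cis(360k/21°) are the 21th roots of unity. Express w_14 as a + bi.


Angle = 360*14/21 = 240°
a = cos(240°) = -0.5000
b = sin(240°) = -0.8660

-0.5000 - 0.8660i


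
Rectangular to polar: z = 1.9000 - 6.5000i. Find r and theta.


r = sqrt(3.61+42.25) = sqrt(45.86) = 6.7720
theta = atan2(-6.5, 1.9) = -73.7060 degrees

r = 6.7720, theta = -73.7060 degrees


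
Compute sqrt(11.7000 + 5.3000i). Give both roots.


|z| = sqrt(136.89+28.09) = 12.8445
sqrt((|z|+a)/2) = sqrt((12.8445+11.7)/2) = sqrt(12.2722) = 3.5032
sqrt((|z|-a)/2) = sqrt((12.8445-11.7)/2) = sqrt(0.5722) = 0.7565

±(3.5032 + 0.7565i) i.e. 3.5032 + 0.7565i and -3.5032 - 0.7565i


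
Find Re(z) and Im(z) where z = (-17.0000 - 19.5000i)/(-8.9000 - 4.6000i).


Multiply by conjugate: (-17.0000 - 19.5000i)(-8.9000 + 4.6000i) / ((-8.9)^2 + (-4.6)^2)
Numerator real = -17*(-8.9) - (19.5)*(-4.6) = 241
Numerator imag = -19.5*(-8.9) - (-17)*(-4.6) = 95.35
Denominator = 100.37
Re(z) = 241/100.37 = 2.4011
Im(z) = 95.35/100.37 = 0.9500

Re(z) = 2.4011, Im(z) = 0.9500


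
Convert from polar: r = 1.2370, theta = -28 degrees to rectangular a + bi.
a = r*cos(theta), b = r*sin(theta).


a = 1.2370*cos(-28°) = 1.2370*0.88295 = 1.0922
b = 1.2370*sin(-28°) = 1.2370*(-0.46947) = -0.5807

1.0922 - 0.5807i


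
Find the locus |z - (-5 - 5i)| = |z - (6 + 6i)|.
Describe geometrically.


Equal distances means the locus is the perpendicular bisector of z1 and z2.
Midpoint = ((-5+6)/2, (-5+6)/2) = (0.5000, 0.5000)

Perpendicular bisector through (0.5000, 0.5000)


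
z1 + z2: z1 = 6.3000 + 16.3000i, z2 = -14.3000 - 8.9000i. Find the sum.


Real: 6.3 - 14.3 = -8
Imag: 16.3 - 8.9 = 7.4

-8.0000 + 7.4000i


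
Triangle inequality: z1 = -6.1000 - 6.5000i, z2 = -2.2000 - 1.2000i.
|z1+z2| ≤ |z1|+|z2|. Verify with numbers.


|z1| = sqrt((-6.1)^2 + (-6.5)^2) = sqrt(79.46) = 8.9140
|z2| = sqrt((-2.2)^2 + (-1.2)^2) = sqrt(6.28) = 2.5060
z1+z2 = -8.3000 - 7.7000i
|z1+z2| = sqrt(128.18) = 11.3217
|z1|+|z2| = 8.9140 + 2.5060 = 11.4200

|z1+z2| = 11.3217 ≤ |z1|+|z2| = 11.4200 (verified)


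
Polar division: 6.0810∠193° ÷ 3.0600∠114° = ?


r = 6.0810 / 3.0600 = 1.9873
theta = 193° - 114° = 79° = 79° (mod 360)

1.9873 cis(79°)


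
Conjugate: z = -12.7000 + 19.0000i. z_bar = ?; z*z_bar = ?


z_bar = -12.7000 - 19.0000i
z*z_bar = (-12.7)^2 + 19^2 = 161.29 + 361 = 522.29

z_bar = -12.7000 - 19.0000i, z*z_bar = 522.29


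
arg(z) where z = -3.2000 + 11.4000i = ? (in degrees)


Re = -3.2, Im = 11.4
arg = atan2(11.4, -3.2) = 105.6795 degrees

arg(z) = 105.6795 degrees


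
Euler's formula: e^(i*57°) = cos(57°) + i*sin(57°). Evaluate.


cos(57°) = 0.5446
sin(57°) = 0.8387

e^(i*57°) = 0.5446 + 0.8387i


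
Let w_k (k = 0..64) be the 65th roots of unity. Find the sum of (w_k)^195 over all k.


The roots are w_k = w^k with w = e^(2*pi*i/65), and (w^k)^195 = (w^195)^k.
So S = 1 + u + u^2 + ... + u^(64) with u = w^195.
195 = 3*65 + 0, so 195 is a multiple of 65 and u = (w^65)^3 = 1.
Every one of the 65 terms equals 1: S = 65

S = 65


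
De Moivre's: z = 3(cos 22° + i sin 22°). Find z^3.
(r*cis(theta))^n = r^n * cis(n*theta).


r^3 = 3^3 = 27
n*theta = 3*22° = 66° = 66° (mod 360)
a = 27*cos(66°) = 10.9819
b = 27*sin(66°) = 24.6657

27 cis(66°) = 10.9819 + 24.6657i


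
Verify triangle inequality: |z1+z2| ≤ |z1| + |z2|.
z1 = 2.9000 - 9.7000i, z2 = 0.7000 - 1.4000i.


|z1| = sqrt(2.9^2 + (-9.7)^2) = sqrt(102.5) = 10.1242
|z2| = sqrt(0.7^2 + (-1.4)^2) = sqrt(2.45) = 1.5652
z1+z2 = 3.6000 - 11.1000i
|z1+z2| = sqrt(136.17) = 11.6692
|z1|+|z2| = 10.1242 + 1.5652 = 11.6894

|z1+z2| = 11.6692 ≤ |z1|+|z2| = 11.6894 (verified)


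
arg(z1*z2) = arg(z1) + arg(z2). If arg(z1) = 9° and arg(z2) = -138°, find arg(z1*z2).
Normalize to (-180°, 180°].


arg(z1*z2) = 9° - 138° = -129°
Normalized to (-180°, 180°]: -129°

-129°


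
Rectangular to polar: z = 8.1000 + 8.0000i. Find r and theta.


r = sqrt(65.61+64) = sqrt(129.61) = 11.3846
theta = atan2(8, 8.1) = 44.6441 degrees

r = 11.3846, theta = 44.6441 degrees


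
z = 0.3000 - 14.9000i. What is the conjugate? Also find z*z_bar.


z_bar = 0.3000 + 14.9000i
z*z_bar = 0.3^2 + (-14.9)^2 = 0.09 + 222.01 = 222.1

z_bar = 0.3000 + 14.9000i, z*z_bar = 222.1


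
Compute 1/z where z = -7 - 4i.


|z|^2 = 49+16 = 65
1/z = (-7 + 4i)/65

1/z = -0.1077 + 0.0615i


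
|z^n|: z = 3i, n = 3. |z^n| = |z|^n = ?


|z| = sqrt(0+9) = sqrt(9) = 3
|z^3| = |z|^3 = 3^3 = 27

|z^3| = 27


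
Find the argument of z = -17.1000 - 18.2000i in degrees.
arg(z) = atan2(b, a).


Re = -17.1, Im = -18.2
arg = atan2(-18.2, -17.1) = -133.2152 degrees

arg(z) = -133.2152 degrees


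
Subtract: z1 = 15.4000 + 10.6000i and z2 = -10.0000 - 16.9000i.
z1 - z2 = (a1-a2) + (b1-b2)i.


Real: 15.4 + 10 = 25.4
Imag: 10.6 + 16.9 = 27.5

25.4000 + 27.5000i


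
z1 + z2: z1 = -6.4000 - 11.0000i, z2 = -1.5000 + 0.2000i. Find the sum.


Real: -6.4 - 1.5 = -7.9
Imag: -11 + 0.2 = -10.8

-7.9000 - 10.8000i


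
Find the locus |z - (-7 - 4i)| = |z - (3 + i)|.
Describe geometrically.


Equal distances means the locus is the perpendicular bisector of z1 and z2.
Midpoint = ((-7+3)/2, (-4+1)/2) = (-2.0000, -1.5000)

Perpendicular bisector through (-2.0000, -1.5000)


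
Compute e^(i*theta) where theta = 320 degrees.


cos(320°) = 0.7660
sin(320°) = -0.6428

e^(i*320°) = 0.7660 - 0.6428i


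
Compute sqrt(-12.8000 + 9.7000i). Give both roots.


|z| = sqrt(163.84+94.09) = 16.0602
sqrt((|z|+a)/2) = sqrt((16.0602+(-12.8))/2) = sqrt(1.6301) = 1.2768
sqrt((|z|-a)/2) = sqrt((16.0602-(-12.8))/2) = sqrt(14.4301) = 3.7987

±(1.2768 + 3.7987i) i.e. 1.2768 + 3.7987i and -1.2768 - 3.7987i


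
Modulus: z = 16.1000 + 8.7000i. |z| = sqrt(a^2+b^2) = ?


|z| = sqrt(16.1^2 + 8.7^2) = sqrt(259.21 + 75.69) = sqrt(334.9) = 18.3003

|z| = 18.3003


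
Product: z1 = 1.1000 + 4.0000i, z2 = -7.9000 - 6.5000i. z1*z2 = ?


Real = 1.1*(-7.9) - 4*(-6.5) = -8.69 - (-26) = 17.31
Imag = 1.1*(-6.5) - (7.9)*4 = -7.15 - (31.6) = -38.75

17.3100 - 38.7500i


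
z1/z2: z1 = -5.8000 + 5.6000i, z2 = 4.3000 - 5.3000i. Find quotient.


Conjugate of z2 = 4.3000 + 5.3000i
Numerator: (-5.8000 + 5.6000i)(4.3000 + 5.3000i) = -54.6200 - 6.6600i
Denominator: 4.3^2 + (-5.3)^2 = 46.58
Result = (-54.6200 - 6.6600i)/46.58

-1.1726 - 0.1430i


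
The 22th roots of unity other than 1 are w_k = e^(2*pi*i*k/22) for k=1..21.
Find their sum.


With w = e^(2*pi*i/22), all 22 of the 22th roots of unity w^0 = 1, w, ..., w^(21) sum to 0: 1 + w + ... + w^(21) = (1 - w^22)/(1 - w) = 0 since w^22 = 1, w ≠ 1.
Removing the root 1: w + w^2 + ... + w^(21) = 0 - 1 = -1

Sum = -1


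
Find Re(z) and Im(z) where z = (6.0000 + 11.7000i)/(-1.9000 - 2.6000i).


Multiply by conjugate: (6.0000 + 11.7000i)(-1.9000 + 2.6000i) / ((-1.9)^2 + (-2.6)^2)
Numerator real = 6*(-1.9) + 11.7*(-2.6) = -41.82
Numerator imag = 11.7*(-1.9) - 6*(-2.6) = -6.63
Denominator = 10.37
Re(z) = -41.82/10.37 = -4.0328
Im(z) = -6.63/10.37 = -0.6393

Re(z) = -4.0328, Im(z) = -0.6393


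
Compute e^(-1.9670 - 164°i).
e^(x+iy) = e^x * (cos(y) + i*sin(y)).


e^-1.9670 = 0.1399
cos(-164°) = -0.9613
sin(-164°) = -0.2756
Real = 0.1399*(-0.9613) = -0.1345
Imag = 0.1399*(-0.2756) = -0.0386

-0.1345 - 0.0386i


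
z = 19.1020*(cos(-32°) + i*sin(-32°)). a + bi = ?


a = 19.1020*cos(-32°) = 19.1020*0.848048 = 16.1994
b = 19.1020*sin(-32°) = 19.1020*(-0.52992) = -10.1225

16.1994 - 10.1225i


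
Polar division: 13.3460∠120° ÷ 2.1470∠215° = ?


r = 13.3460 / 2.1470 = 6.2161
theta = 120° - 215° = -95° = 265° (mod 360)

6.2161 cis(265°)


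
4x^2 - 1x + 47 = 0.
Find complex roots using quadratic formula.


disc = (-1)^2 - 4*4*47 = 1 - 752 = -751
sqrt(|disc|) = sqrt(751) = 27.4044
Real part = 1/(2*4) = 0.1250
Imag part = 27.4044/(2*4) = 3.4255

0.1250 ± 3.4255i


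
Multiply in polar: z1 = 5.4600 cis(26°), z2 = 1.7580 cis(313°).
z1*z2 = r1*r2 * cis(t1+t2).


r = 5.4600 * 1.7580 = 9.5987
theta = 26° + 313° = 339° = 339° (mod 360)

9.5987 cis(339°)


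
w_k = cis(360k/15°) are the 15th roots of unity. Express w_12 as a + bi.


Angle = 360*12/15 = 288°
a = cos(288°) = 0.3090
b = sin(288°) = -0.9511

0.3090 - 0.9511i


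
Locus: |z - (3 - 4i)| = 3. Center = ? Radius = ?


|z - z0| = r is a circle with center z0 and radius r.
Center = (3, -4), radius = 3

Circle with center (3, -4) and radius 3


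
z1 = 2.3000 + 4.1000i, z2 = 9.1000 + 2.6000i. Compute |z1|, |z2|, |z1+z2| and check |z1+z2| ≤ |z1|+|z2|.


|z1| = sqrt(2.3^2 + 4.1^2) = sqrt(22.1) = 4.7011
|z2| = sqrt(9.1^2 + 2.6^2) = sqrt(89.57) = 9.4641
z1+z2 = 11.4000 + 6.7000i
|z1+z2| = sqrt(174.85) = 13.2231
|z1|+|z2| = 4.7011 + 9.4641 = 14.1652

|z1+z2| = 13.2231 ≤ |z1|+|z2| = 14.1652 (verified)


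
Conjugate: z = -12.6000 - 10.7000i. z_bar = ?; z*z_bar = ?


z_bar = -12.6000 + 10.7000i
z*z_bar = (-12.6)^2 + (-10.7)^2 = 158.76 + 114.49 = 273.25

z_bar = -12.6000 + 10.7000i, z*z_bar = 273.25


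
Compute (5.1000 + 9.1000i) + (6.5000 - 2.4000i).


Real: 5.1 + 6.5 = 11.6
Imag: 9.1 - 2.4 = 6.7

11.6000 + 6.7000i


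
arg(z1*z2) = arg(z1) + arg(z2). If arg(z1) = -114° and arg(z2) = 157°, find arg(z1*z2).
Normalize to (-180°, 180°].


arg(z1*z2) = -114° + 157° = 43°
Normalized to (-180°, 180°]: 43°

43°


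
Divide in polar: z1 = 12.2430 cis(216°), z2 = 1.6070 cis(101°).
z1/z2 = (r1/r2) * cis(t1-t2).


r = 12.2430 / 1.6070 = 7.6185
theta = 216° - 101° = 115° = 115° (mod 360)

7.6185 cis(115°)


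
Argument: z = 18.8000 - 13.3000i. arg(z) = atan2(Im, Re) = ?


Re = 18.8, Im = -13.3
arg = atan2(-13.3, 18.8) = -35.2774 degrees

arg(z) = -35.2774 degrees


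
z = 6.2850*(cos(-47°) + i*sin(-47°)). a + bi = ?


a = 6.2850*cos(-47°) = 6.2850*0.682 = 4.2864
b = 6.2850*sin(-47°) = 6.2850*(-0.731354) = -4.5966

4.2864 - 4.5966i


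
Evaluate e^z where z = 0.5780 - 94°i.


e^0.5780 = 1.78247
cos(-94°) = -0.06976
sin(-94°) = -0.99756
Real = 1.78247*(-0.06976) = -0.1243
Imag = 1.78247*(-0.99756) = -1.7781

-0.1243 - 1.7781i


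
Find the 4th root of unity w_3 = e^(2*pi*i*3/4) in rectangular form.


Angle = 360*3/4 = 270°
a = cos(270°) = 0
b = sin(270°) = -1.0000

0 - 1.0000i


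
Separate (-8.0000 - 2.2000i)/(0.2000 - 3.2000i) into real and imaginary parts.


Multiply by conjugate: (-8.0000 - 2.2000i)(0.2000 + 3.2000i) / (0.2^2 + (-3.2)^2)
Numerator real = -8*0.2 - (2.2)*(-3.2) = 5.44
Numerator imag = -2.2*0.2 - (-8)*(-3.2) = -26.04
Denominator = 10.28
Re(z) = 5.44/10.28 = 0.5292
Im(z) = -26.04/10.28 = -2.5331

Re(z) = 0.5292, Im(z) = -2.5331


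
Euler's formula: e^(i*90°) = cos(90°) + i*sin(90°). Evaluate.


cos(90°) = 0
sin(90°) = 1.0000

e^(i*90°) = 0 + 1.0000i


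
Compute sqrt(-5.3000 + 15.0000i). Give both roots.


|z| = sqrt(28.09+225) = 15.9088
sqrt((|z|+a)/2) = sqrt((15.9088+(-5.3))/2) = sqrt(5.3044) = 2.3031
sqrt((|z|-a)/2) = sqrt((15.9088-(-5.3))/2) = sqrt(10.6044) = 3.2564

±(2.3031 + 3.2564i) i.e. 2.3031 + 3.2564i and -2.3031 - 3.2564i


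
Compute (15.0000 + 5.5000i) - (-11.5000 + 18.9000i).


Real: 15 + 11.5 = 26.5
Imag: 5.5 - 18.9 = -13.4

26.5000 - 13.4000i


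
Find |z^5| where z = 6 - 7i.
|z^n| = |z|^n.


|z| = sqrt(36+49) = sqrt(85) = 9.2195
|z^5| = |z|^5 = (sqrt(85))^5 = 85^2 * sqrt(85) = 7225*sqrt(85)

|z^5| = 7225*sqrt(85) ≈ 66611.2087


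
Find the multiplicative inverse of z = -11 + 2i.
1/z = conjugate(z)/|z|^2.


|z|^2 = 121+4 = 125
1/z = (-11 - 2i)/125

1/z = -0.0880 - 0.0160i


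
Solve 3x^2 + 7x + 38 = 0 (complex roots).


disc = 7^2 - 4*3*38 = 49 - 456 = -407
sqrt(|disc|) = sqrt(407) = 20.1742
Real part = -7/(2*3) = -1.1667
Imag part = 20.1742/(2*3) = 3.3624

-1.1667 ± 3.3624i


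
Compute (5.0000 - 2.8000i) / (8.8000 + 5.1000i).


Conjugate of z2 = 8.8000 - 5.1000i
Numerator: (5.0000 - 2.8000i)(8.8000 - 5.1000i) = 29.7200 - 50.1400i
Denominator: 8.8^2 + 5.1^2 = 103.45
Result = (29.7200 - 50.1400i)/103.45

0.2873 - 0.4847i


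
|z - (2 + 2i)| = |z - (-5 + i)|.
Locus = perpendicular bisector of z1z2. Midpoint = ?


Equal distances means the locus is the perpendicular bisector of z1 and z2.
Midpoint = ((2+(-5))/2, (2+1)/2) = (-1.5000, 1.5000)

Perpendicular bisector through (-1.5000, 1.5000)


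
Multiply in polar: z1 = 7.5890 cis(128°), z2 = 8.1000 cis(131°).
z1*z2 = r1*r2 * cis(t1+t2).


r = 7.5890 * 8.1000 = 61.4709
theta = 128° + 131° = 259° = 259° (mod 360)

61.4709 cis(259°)


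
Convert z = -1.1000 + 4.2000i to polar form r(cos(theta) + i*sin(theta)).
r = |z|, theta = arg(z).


r = sqrt(1.21+17.64) = sqrt(18.85) = 4.3417
theta = atan2(4.2, -1.1) = 104.6764 degrees

r = 4.3417, theta = 104.6764 degrees


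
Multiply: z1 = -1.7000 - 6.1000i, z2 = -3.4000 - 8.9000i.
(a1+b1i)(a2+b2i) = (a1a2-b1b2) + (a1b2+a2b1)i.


Real = -1.7*(-3.4) - (-6.1)*(-8.9) = 5.78 - 54.29 = -48.51
Imag = -1.7*(-8.9) - (3.4)*(-6.1) = 15.13 + 20.74 = 35.87

-48.5100 + 35.8700i


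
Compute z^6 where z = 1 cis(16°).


r^6 = 1^6 = 1
n*theta = 6*16° = 96° = 96° (mod 360)
a = 1*cos(96°) = -0.1045
b = 1*sin(96°) = 0.9945

1 cis(96°) = -0.1045 + 0.9945i


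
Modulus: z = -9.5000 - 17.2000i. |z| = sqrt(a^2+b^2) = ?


|z| = sqrt((-9.5)^2 + (-17.2)^2) = sqrt(90.25 + 295.84) = sqrt(386.09) = 19.6492

|z| = 19.6492


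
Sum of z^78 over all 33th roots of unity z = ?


The roots are w_k = w^k with w = e^(2*pi*i/33), and (w^k)^78 = (w^78)^k.
So S = 1 + u + u^2 + ... + u^(32) with u = w^78.
78 = 2*33 + 12, so 78 is not a multiple of 33: u = (w^33)^2 * w^12 = w^12 ≠ 1 (w is a primitive 33th root), while u^33 = (w^33)^78 = 1.
Geometric series: S = (1 - u^33)/(1 - u) = (1 - 1)/(1 - u) = 0

S = 0


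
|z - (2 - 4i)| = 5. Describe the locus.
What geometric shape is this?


|z - z0| = r is a circle with center z0 and radius r.
Center = (2, -4), radius = 5

Circle with center (2, -4) and radius 5


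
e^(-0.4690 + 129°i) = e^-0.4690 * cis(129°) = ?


e^-0.4690 = 0.6256
cos(129°) = -0.6293
sin(129°) = 0.7771
Real = 0.6256*(-0.6293) = -0.3937
Imag = 0.6256*0.7771 = 0.4862

-0.3937 + 0.4862i


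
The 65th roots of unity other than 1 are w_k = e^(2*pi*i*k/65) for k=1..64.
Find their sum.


With w = e^(2*pi*i/65), all 65 of the 65th roots of unity w^0 = 1, w, ..., w^(64) sum to 0: 1 + w + ... + w^(64) = (1 - w^65)/(1 - w) = 0 since w^65 = 1, w ≠ 1.
Removing the root 1: w + w^2 + ... + w^(64) = 0 - 1 = -1

Sum = -1


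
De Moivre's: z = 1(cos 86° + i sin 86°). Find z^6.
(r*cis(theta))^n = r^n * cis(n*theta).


r^6 = 1^6 = 1
n*theta = 6*86° = 516° = 156° (mod 360)
a = 1*cos(156°) = -0.9135
b = 1*sin(156°) = 0.4067

1 cis(156°) = -0.9135 + 0.4067i


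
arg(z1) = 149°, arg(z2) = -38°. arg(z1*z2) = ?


arg(z1*z2) = 149° - 38° = 111°
Normalized to (-180°, 180°]: 111°

111°


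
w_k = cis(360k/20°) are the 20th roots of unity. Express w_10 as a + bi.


Angle = 360*10/20 = 180°
a = cos(180°) = -1.0000
b = sin(180°) = 0

-1.0000 + 0i


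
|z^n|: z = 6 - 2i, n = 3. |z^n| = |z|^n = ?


|z| = sqrt(36+4) = sqrt(40) = 6.3246
|z^3| = |z|^3 = (sqrt(40))^3 = 40*sqrt(40)

|z^3| = 40*sqrt(40) ≈ 252.9822


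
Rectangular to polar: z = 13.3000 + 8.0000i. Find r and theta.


r = sqrt(176.89+64) = sqrt(240.89) = 15.5206
theta = atan2(8, 13.3) = 31.0271 degrees

r = 15.5206, theta = 31.0271 degrees


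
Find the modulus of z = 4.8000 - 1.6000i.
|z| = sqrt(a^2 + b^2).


|z| = sqrt(4.8^2 + (-1.6)^2) = sqrt(23.04 + 2.56) = sqrt(25.6) = 5.0596

|z| = 5.0596


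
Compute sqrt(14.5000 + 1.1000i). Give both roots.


|z| = sqrt(210.25+1.21) = 14.5417
sqrt((|z|+a)/2) = sqrt((14.5417+14.5)/2) = sqrt(14.5208) = 3.8106
sqrt((|z|-a)/2) = sqrt((14.5417-14.5)/2) = sqrt(0.0208) = 0.1443

±(3.8106 + 0.1443i) i.e. 3.8106 + 0.1443i and -3.8106 - 0.1443i


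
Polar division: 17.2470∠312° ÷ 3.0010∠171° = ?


r = 17.2470 / 3.0010 = 5.7471
theta = 312° - 171° = 141° = 141° (mod 360)

5.7471 cis(141°)


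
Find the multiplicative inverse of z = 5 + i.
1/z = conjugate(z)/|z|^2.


|z|^2 = 25+1 = 26
1/z = (5 - 1i)/26

1/z = 0.1923 - 0.0385i


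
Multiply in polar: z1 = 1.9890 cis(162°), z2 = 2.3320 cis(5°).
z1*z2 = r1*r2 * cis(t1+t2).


r = 1.9890 * 2.3320 = 4.6383
theta = 162° + 5° = 167° = 167° (mod 360)

4.6383 cis(167°)


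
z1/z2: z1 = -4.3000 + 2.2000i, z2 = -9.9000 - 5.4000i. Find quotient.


Conjugate of z2 = -9.9000 + 5.4000i
Numerator: (-4.3000 + 2.2000i)(-9.9000 + 5.4000i) = 30.6900 - 45.0000i
Denominator: (-9.9)^2 + (-5.4)^2 = 127.17
Result = (30.6900 - 45.0000i)/127.17

0.2413 - 0.3539i


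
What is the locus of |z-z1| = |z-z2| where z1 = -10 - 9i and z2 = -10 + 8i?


Equal distances means the locus is the perpendicular bisector of z1 and z2.
Midpoint = ((-10+(-10))/2, (-9+8)/2) = (-10.0000, -0.5000)

Perpendicular bisector through (-10.0000, -0.5000)


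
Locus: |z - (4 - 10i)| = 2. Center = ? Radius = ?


|z - z0| = r is a circle with center z0 and radius r.
Center = (4, -10), radius = 2

Circle with center (4, -10) and radius 2


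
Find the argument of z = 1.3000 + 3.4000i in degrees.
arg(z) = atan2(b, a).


Re = 1.3, Im = 3.4
arg = atan2(3.4, 1.3) = 69.0755 degrees

arg(z) = 69.0755 degrees


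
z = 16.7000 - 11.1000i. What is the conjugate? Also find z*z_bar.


z_bar = 16.7000 + 11.1000i
z*z_bar = 16.7^2 + (-11.1)^2 = 278.89 + 123.21 = 402.1

z_bar = 16.7000 + 11.1000i, z*z_bar = 402.1


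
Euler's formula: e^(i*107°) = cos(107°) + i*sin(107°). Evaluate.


cos(107°) = -0.2924
sin(107°) = 0.9563

e^(i*107°) = -0.2924 + 0.9563i


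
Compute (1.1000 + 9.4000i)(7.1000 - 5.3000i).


Real = 1.1*7.1 - 9.4*(-5.3) = 7.81 - (-49.82) = 57.63
Imag = 1.1*(-5.3) + 7.1*9.4 = -5.83 + 66.74 = 60.91

57.6300 + 60.9100i


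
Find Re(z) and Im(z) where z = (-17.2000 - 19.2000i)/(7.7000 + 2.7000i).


Multiply by conjugate: (-17.2000 - 19.2000i)(7.7000 - 2.7000i) / (7.7^2 + 2.7^2)
Numerator real = -17.2*7.7 - (19.2)*2.7 = -184.28
Numerator imag = -19.2*7.7 - (-17.2)*2.7 = -101.4
Denominator = 66.58
Re(z) = -184.28/66.58 = -2.7678
Im(z) = -101.4/66.58 = -1.5230

Re(z) = -2.7678, Im(z) = -1.5230


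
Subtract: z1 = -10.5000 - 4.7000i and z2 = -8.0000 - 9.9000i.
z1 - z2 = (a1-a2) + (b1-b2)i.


Real: -10.5 + 8 = -2.5
Imag: -4.7 + 9.9 = 5.2

-2.5000 + 5.2000i


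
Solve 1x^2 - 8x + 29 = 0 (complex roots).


disc = (-8)^2 - 4*1*29 = 64 - 116 = -52
sqrt(|disc|) = sqrt(52) = 7.2111
Real part = 8/(2*1) = 4.0000
Imag part = 7.2111/(2*1) = 3.6056

4.0000 ± 3.6056i


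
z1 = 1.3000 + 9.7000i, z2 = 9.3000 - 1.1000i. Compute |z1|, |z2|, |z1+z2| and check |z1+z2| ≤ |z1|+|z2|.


|z1| = sqrt(1.3^2 + 9.7^2) = sqrt(95.78) = 9.7867
|z2| = sqrt(9.3^2 + (-1.1)^2) = sqrt(87.7) = 9.3648
z1+z2 = 10.6000 + 8.6000i
|z1+z2| = sqrt(186.32) = 13.6499
|z1|+|z2| = 9.7867 + 9.3648 = 19.1515

|z1+z2| = 13.6499 ≤ |z1|+|z2| = 19.1515 (verified)


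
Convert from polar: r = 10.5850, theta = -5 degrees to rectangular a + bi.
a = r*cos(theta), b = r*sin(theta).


a = 10.5850*cos(-5°) = 10.5850*0.99619 = 10.5447
b = 10.5850*sin(-5°) = 10.5850*(-0.087156) = -0.9225

10.5447 - 0.9225i


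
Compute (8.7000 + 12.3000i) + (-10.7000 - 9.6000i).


Real: 8.7 - 10.7 = -2
Imag: 12.3 - 9.6 = 2.7

-2.0000 + 2.7000i


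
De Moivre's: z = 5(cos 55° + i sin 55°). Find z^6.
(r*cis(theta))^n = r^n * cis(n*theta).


r^6 = 5^6 = 15625
n*theta = 6*55° = 330° = 330° (mod 360)
a = 15625*cos(330°) = 13531.6469
b = 15625*sin(330°) = -7812.5000

15625 cis(330°) = 13531.6469 - 7812.5000i


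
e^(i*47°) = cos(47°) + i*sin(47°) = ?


cos(47°) = 0.6820
sin(47°) = 0.7314

e^(i*47°) = 0.6820 + 0.7314i


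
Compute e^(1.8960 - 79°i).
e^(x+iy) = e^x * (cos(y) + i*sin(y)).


e^1.8960 = 6.6592
cos(-79°) = 0.1908
sin(-79°) = -0.98163
Real = 6.6592*0.1908 = 1.2706
Imag = 6.6592*(-0.98163) = -6.5369

1.2706 - 6.5369i


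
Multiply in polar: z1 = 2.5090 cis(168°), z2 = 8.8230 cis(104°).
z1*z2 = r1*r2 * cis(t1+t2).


r = 2.5090 * 8.8230 = 22.1369
theta = 168° + 104° = 272° = 272° (mod 360)

22.1369 cis(272°)


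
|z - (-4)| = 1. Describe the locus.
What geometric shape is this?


|z - z0| = r is a circle with center z0 and radius r.
Center = (-4, 0), radius = 1

Circle with center (-4, 0) and radius 1


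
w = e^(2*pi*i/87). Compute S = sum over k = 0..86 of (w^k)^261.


The roots are w_k = w^k with w = e^(2*pi*i/87), and (w^k)^261 = (w^261)^k.
So S = 1 + u + u^2 + ... + u^(86) with u = w^261.
261 = 3*87 + 0, so 261 is a multiple of 87 and u = (w^87)^3 = 1.
Every one of the 87 terms equals 1: S = 87

S = 87


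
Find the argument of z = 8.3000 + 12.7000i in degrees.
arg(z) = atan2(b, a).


Re = 8.3, Im = 12.7
arg = atan2(12.7, 8.3) = 56.8336 degrees

arg(z) = 56.8336 degrees


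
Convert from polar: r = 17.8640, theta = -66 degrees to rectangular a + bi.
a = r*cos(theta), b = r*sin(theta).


a = 17.8640*cos(-66°) = 17.8640*0.406737 = 7.2659
b = 17.8640*sin(-66°) = 17.8640*(-0.913545) = -16.3196

7.2659 - 16.3196i


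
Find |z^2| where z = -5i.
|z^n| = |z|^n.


|z| = sqrt(0+25) = sqrt(25) = 5
|z^2| = |z|^2 = 5^2 = 25

|z^2| = 25


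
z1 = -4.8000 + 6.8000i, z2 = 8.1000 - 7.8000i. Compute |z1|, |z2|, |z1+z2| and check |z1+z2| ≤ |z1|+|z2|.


|z1| = sqrt((-4.8)^2 + 6.8^2) = sqrt(69.28) = 8.3235
|z2| = sqrt(8.1^2 + (-7.8)^2) = sqrt(126.45) = 11.2450
z1+z2 = 3.3000 - i
|z1+z2| = sqrt(11.89) = 3.4482
|z1|+|z2| = 8.3235 + 11.2450 = 19.5685

|z1+z2| = 3.4482 ≤ |z1|+|z2| = 19.5685 (verified)


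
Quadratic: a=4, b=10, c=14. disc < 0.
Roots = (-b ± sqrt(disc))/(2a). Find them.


disc = 10^2 - 4*4*14 = 100 - 224 = -124
sqrt(|disc|) = sqrt(124) = 11.1355
Real part = -10/(2*4) = -1.2500
Imag part = 11.1355/(2*4) = 1.3919

-1.2500 ± 1.3919i


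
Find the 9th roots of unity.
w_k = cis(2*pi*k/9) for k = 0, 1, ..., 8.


The 9th roots of unity are cis(360k/9°) for k=0..8
Angle step = 360/9 = 40°
Primitive root: cis(40°)
Primitive root = 0.7660 + 0.6428i

9 roots at angles: 0°, 40°, 80°, 120°, 160°, 200°, 240°, 280°, 320°


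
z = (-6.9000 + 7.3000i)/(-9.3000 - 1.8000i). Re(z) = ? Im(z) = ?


Multiply by conjugate: (-6.9000 + 7.3000i)(-9.3000 + 1.8000i) / ((-9.3)^2 + (-1.8)^2)
Numerator real = -6.9*(-9.3) + 7.3*(-1.8) = 51.03
Numerator imag = 7.3*(-9.3) - (-6.9)*(-1.8) = -80.31
Denominator = 89.73
Re(z) = 51.03/89.73 = 0.5687
Im(z) = -80.31/89.73 = -0.8950

Re(z) = 0.5687, Im(z) = -0.8950


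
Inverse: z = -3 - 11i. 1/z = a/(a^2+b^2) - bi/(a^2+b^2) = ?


|z|^2 = 9+121 = 130
1/z = (-3 + 11i)/130

1/z = -0.0231 + 0.0846i


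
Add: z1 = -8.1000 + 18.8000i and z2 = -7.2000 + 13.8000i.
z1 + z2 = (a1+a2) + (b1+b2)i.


Real: -8.1 - 7.2 = -15.3
Imag: 18.8 + 13.8 = 32.6

-15.3000 + 32.6000i


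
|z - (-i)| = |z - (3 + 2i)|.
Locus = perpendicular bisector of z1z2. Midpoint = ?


Equal distances means the locus is the perpendicular bisector of z1 and z2.
Midpoint = ((0+3)/2, (-1+2)/2) = (1.5000, 0.5000)

Perpendicular bisector through (1.5000, 0.5000)


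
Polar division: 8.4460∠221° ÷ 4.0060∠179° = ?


r = 8.4460 / 4.0060 = 2.1083
theta = 221° - 179° = 42° = 42° (mod 360)

2.1083 cis(42°)


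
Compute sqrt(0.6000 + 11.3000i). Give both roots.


|z| = sqrt(0.36+127.69) = 11.3159
sqrt((|z|+a)/2) = sqrt((11.3159+0.6)/2) = sqrt(5.9580) = 2.4409
sqrt((|z|-a)/2) = sqrt((11.3159-0.6)/2) = sqrt(5.3580) = 2.3147

±(2.4409 + 2.3147i) i.e. 2.4409 + 2.3147i and -2.4409 - 2.3147i


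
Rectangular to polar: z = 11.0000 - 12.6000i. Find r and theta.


r = sqrt(121+158.76) = sqrt(279.76) = 16.7260
theta = atan2(-12.6, 11) = -48.8785 degrees

r = 16.7260, theta = -48.8785 degrees


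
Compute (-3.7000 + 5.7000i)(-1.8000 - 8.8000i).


Real = -3.7*(-1.8) - 5.7*(-8.8) = 6.66 - (-50.16) = 56.82
Imag = -3.7*(-8.8) - (1.8)*5.7 = 32.56 - (10.26) = 22.3

56.8200 + 22.3000i


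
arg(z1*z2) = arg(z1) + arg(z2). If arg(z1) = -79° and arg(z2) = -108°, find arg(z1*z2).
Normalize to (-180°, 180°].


arg(z1*z2) = -79° - 108° = -187°
Normalized to (-180°, 180°]: 173°

173°


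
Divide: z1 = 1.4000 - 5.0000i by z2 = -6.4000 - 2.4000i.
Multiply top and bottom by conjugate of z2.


Conjugate of z2 = -6.4000 + 2.4000i
Numerator: (1.4000 - 5.0000i)(-6.4000 + 2.4000i) = 3.0400 + 35.3600i
Denominator: (-6.4)^2 + (-2.4)^2 = 46.72
Result = (3.0400 + 35.3600i)/46.72

0.0651 + 0.7568i


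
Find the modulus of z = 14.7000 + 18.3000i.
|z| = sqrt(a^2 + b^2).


|z| = sqrt(14.7^2 + 18.3^2) = sqrt(216.09 + 334.89) = sqrt(550.98) = 23.4730

|z| = 23.4730


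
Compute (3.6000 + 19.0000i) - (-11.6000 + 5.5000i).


Real: 3.6 + 11.6 = 15.2
Imag: 19 - 5.5 = 13.5

15.2000 + 13.5000i


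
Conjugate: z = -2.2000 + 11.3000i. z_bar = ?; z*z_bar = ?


z_bar = -2.2000 - 11.3000i
z*z_bar = (-2.2)^2 + 11.3^2 = 4.84 + 127.69 = 132.53

z_bar = -2.2000 - 11.3000i, z*z_bar = 132.53


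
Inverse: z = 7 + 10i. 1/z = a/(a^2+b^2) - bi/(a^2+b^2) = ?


|z|^2 = 49+100 = 149
1/z = (7 - 10i)/149

1/z = 0.0470 - 0.0671i


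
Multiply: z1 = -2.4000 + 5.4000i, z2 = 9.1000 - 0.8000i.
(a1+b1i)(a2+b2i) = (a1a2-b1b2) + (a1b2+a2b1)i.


Real = -2.4*9.1 - 5.4*(-0.8) = -21.84 - (-4.32) = -17.52
Imag = -2.4*(-0.8) + 9.1*5.4 = 1.92 + 49.14 = 51.06

-17.5200 + 51.0600i


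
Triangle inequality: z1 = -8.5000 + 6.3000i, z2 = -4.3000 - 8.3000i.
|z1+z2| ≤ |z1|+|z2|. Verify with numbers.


|z1| = sqrt((-8.5)^2 + 6.3^2) = sqrt(111.94) = 10.5802
|z2| = sqrt((-4.3)^2 + (-8.3)^2) = sqrt(87.38) = 9.3477
z1+z2 = -12.8000 - 2.0000i
|z1+z2| = sqrt(167.84) = 12.9553
|z1|+|z2| = 10.5802 + 9.3477 = 19.9279

|z1+z2| = 12.9553 ≤ |z1|+|z2| = 19.9279 (verified)


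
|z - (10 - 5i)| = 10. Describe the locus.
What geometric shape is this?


|z - z0| = r is a circle with center z0 and radius r.
Center = (10, -5), radius = 10

Circle with center (10, -5) and radius 10


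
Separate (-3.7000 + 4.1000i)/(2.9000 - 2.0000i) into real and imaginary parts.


Multiply by conjugate: (-3.7000 + 4.1000i)(2.9000 + 2.0000i) / (2.9^2 + (-2)^2)
Numerator real = -3.7*2.9 + 4.1*(-2) = -18.93
Numerator imag = 4.1*2.9 - (-3.7)*(-2) = 4.49
Denominator = 12.41
Re(z) = -18.93/12.41 = -1.5254
Im(z) = 4.49/12.41 = 0.3618

Re(z) = -1.5254, Im(z) = 0.3618


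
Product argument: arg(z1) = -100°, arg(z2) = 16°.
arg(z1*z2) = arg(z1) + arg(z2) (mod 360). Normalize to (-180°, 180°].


arg(z1*z2) = -100° + 16° = -84°
Normalized to (-180°, 180°]: -84°

-84°


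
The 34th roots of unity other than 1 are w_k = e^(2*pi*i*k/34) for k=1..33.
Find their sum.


With w = e^(2*pi*i/34), all 34 of the 34th roots of unity w^0 = 1, w, ..., w^(33) sum to 0: 1 + w + ... + w^(33) = (1 - w^34)/(1 - w) = 0 since w^34 = 1, w ≠ 1.
Removing the root 1: w + w^2 + ... + w^(33) = 0 - 1 = -1

Sum = -1


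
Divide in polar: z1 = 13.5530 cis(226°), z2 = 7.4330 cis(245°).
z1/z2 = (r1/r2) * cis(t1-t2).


r = 13.5530 / 7.4330 = 1.8234
theta = 226° - 245° = -19° = 341° (mod 360)

1.8234 cis(341°)


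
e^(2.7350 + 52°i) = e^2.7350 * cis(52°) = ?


e^2.7350 = 15.4097
cos(52°) = 0.615661
sin(52°) = 0.78801
Real = 15.4097*0.615661 = 9.4872
Imag = 15.4097*0.78801 = 12.1430

9.4872 + 12.1430i


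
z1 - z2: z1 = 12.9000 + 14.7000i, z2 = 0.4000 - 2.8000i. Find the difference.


Real: 12.9 - 0.4 = 12.5
Imag: 14.7 + 2.8 = 17.5

12.5000 + 17.5000i
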